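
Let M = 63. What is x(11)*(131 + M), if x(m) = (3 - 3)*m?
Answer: 0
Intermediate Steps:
x(m) = 0 (x(m) = 0*m = 0)
x(11)*(131 + M) = 0*(131 + 63) = 0*194 = 0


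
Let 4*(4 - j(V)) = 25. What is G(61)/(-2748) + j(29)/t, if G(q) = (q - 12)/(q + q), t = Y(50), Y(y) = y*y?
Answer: -438413/419070000 ≈ -0.0010462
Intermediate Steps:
Y(y) = y²
t = 2500 (t = 50² = 2500)
j(V) = -9/4 (j(V) = 4 - ¼*25 = 4 - 25/4 = -9/4)
G(q) = (-12 + q)/(2*q) (G(q) = (-12 + q)/((2*q)) = (-12 + q)*(1/(2*q)) = (-12 + q)/(2*q))
G(61)/(-2748) + j(29)/t = ((½)*(-12 + 61)/61)/(-2748) - 9/4/2500 = ((½)*(1/61)*49)*(-1/2748) - 9/4*1/2500 = (49/122)*(-1/2748) - 9/10000 = -49/335256 - 9/10000 = -438413/419070000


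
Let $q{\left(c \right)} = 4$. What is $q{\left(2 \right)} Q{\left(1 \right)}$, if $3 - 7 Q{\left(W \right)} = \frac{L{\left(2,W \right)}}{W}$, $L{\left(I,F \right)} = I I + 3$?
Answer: $- \frac{16}{7} \approx -2.2857$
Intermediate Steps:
$L{\left(I,F \right)} = 3 + I^{2}$ ($L{\left(I,F \right)} = I^{2} + 3 = 3 + I^{2}$)
$Q{\left(W \right)} = \frac{3}{7} - \frac{1}{W}$ ($Q{\left(W \right)} = \frac{3}{7} - \frac{\left(3 + 2^{2}\right) \frac{1}{W}}{7} = \frac{3}{7} - \frac{\left(3 + 4\right) \frac{1}{W}}{7} = \frac{3}{7} - \frac{7 \frac{1}{W}}{7} = \frac{3}{7} - \frac{1}{W}$)
$q{\left(2 \right)} Q{\left(1 \right)} = 4 \left(\frac{3}{7} - 1^{-1}\right) = 4 \left(\frac{3}{7} - 1\right) = 4 \left(- \frac{4}{7}\right) = - \frac{16}{7}$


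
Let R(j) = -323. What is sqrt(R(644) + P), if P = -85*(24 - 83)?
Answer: 2*sqrt(1173) ≈ 68.498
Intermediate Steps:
P = 5015 (P = -85*(-59) = 5015)
sqrt(R(644) + P) = sqrt(-323 + 5015) = sqrt(4692) = 2*sqrt(1173)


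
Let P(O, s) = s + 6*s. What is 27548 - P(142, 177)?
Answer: 26309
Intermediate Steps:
P(O, s) = 7*s
27548 - P(142, 177) = 27548 - 7*177 = 27548 - 1*1239 = 27548 - 1239 = 26309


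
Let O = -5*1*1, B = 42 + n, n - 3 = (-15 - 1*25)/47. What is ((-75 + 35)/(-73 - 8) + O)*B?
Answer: -757375/3807 ≈ -198.94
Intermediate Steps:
n = 101/47 (n = 3 + (-15 - 1*25)/47 = 3 + (-15 - 25)*(1/47) = 3 - 40*1/47 = 3 - 40/47 = 101/47 ≈ 2.1489)
B = 2075/47 (B = 42 + 101/47 = 2075/47 ≈ 44.149)
O = -5 (O = -5*1 = -5)
((-75 + 35)/(-73 - 8) + O)*B = ((-75 + 35)/(-73 - 8) - 5)*(2075/47) = (-40/(-81) - 5)*(2075/47) = (-40*(-1/81) - 5)*(2075/47) = (40/81 - 5)*(2075/47) = -365/81*2075/47 = -757375/3807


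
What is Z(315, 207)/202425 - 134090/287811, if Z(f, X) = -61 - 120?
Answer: -9065087347/19420047225 ≈ -0.46679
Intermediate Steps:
Z(f, X) = -181
Z(315, 207)/202425 - 134090/287811 = -181/202425 - 134090/287811 = -9065087347/19420047225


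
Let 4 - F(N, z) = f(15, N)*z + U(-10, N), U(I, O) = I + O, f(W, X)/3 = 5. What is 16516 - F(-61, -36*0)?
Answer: 16441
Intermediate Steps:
f(W, X) = 15 (f(W, X) = 3*5 = 15)
F(N, z) = 14 - N - 15*z (F(N, z) = 4 - (15*z + (-10 + N)) = 4 - (-10 + N + 15*z) = 4 + (10 - N - 15*z) = 14 - N - 15*z)
16516 - F(-61, -36*0) = 16516 - (14 - 1*(-61) - (-540)*0) = 16516 - (14 + 61 - 15*0) = 16516 - (14 + 61 + 0) = 16516 - 1*75 = 16516 - 75 = 16441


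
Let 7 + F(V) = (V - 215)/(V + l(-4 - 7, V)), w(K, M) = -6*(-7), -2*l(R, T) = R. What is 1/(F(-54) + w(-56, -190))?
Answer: 97/3933 ≈ 0.024663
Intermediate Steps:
l(R, T) = -R/2
w(K, M) = 42
F(V) = -7 + (-215 + V)/(11/2 + V) (F(V) = -7 + (V - 215)/(V - (-4 - 7)/2) = -7 + (-215 + V)/(V - ½*(-11)) = -7 + (-215 + V)/(V + 11/2) = -7 + (-215 + V)/(11/2 + V))
1/(F(-54) + w(-56, -190)) = 1/(3*(-169 - 4*(-54))/(11 + 2*(-54)) + 42) = 1/(3*(-169 + 216)/(11 - 108) + 42) = 1/(3*47/(-97) + 42) = 1/(3*(-1/97)*47 + 42) = 1/(-141/97 + 42) = 1/(3933/97) = 97/3933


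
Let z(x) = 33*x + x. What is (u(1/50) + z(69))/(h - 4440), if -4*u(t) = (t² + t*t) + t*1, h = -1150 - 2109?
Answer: -5864987/19247500 ≈ -0.30471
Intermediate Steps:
z(x) = 34*x
h = -3259
u(t) = -t²/2 - t/4 (u(t) = -((t² + t*t) + t*1)/4 = -((t² + t²) + t)/4 = -(2*t² + t)/4 = -(t + 2*t²)/4 = -t²/2 - t/4)
(u(1/50) + z(69))/(h - 4440) = (-¼*(1 + 2/50)/50 + 34*69)/(-3259 - 4440) = (-¼*1/50*(1 + 2*(1/50)) + 2346)/(-7699) = (-¼*1/50*(1 + 1/25) + 2346)*(-1/7699) = (-¼*1/50*26/25 + 2346)*(-1/7699) = (-13/2500 + 2346)*(-1/7699) = (5864987/2500)*(-1/7699) = -5864987/19247500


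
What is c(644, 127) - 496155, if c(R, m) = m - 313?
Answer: -496341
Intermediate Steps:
c(R, m) = -313 + m
c(644, 127) - 496155 = (-313 + 127) - 496155 = -186 - 496155 = -496341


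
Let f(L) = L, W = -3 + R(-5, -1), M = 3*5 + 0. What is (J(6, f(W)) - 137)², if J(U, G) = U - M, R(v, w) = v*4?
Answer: 21316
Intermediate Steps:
M = 15 (M = 15 + 0 = 15)
R(v, w) = 4*v
W = -23 (W = -3 + 4*(-5) = -3 - 20 = -23)
J(U, G) = -15 + U (J(U, G) = U - 1*15 = U - 15 = -15 + U)
(J(6, f(W)) - 137)² = ((-15 + 6) - 137)² = (-9 - 137)² = (-146)² = 21316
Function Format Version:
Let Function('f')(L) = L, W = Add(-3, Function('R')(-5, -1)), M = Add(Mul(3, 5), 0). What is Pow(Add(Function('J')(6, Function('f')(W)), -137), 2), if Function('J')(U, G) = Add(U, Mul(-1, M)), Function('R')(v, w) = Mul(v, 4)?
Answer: 21316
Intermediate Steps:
M = 15 (M = Add(15, 0) = 15)
Function('R')(v, w) = Mul(4, v)
W = -23 (W = Add(-3, Mul(4, -5)) = Add(-3, -20) = -23)
Function('J')(U, G) = Add(-15, U) (Function('J')(U, G) = Add(U, Mul(-1, 15)) = Add(U, -15) = Add(-15, U))
Pow(Add(Function('J')(6, Function('f')(W)), -137), 2) = Pow(Add(Add(-15, 6), -137), 2) = Pow(Add(-9, -137), 2) = Pow(-146, 2) = 21316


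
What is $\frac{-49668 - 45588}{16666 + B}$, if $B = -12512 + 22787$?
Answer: $- \frac{95256}{26941} \approx -3.5357$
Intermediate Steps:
$B = 10275$
$\frac{-49668 - 45588}{16666 + B} = \frac{-49668 - 45588}{16666 + 10275} = - \frac{95256}{26941}$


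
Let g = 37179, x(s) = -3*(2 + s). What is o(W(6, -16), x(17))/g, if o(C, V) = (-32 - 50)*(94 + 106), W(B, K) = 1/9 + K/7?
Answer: -16400/37179 ≈ -0.44111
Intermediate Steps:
W(B, K) = 1/9 + K/7 (W(B, K) = 1*(1/9) + K*(1/7) = 1/9 + K/7)
x(s) = -6 - 3*s
o(C, V) = -16400 (o(C, V) = -82*200 = -16400)
o(W(6, -16), x(17))/g = -16400/37179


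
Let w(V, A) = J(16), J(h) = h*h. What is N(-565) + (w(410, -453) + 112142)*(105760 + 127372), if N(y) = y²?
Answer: 26203889761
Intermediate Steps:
J(h) = h²
w(V, A) = 256 (w(V, A) = 16² = 256)
N(-565) + (w(410, -453) + 112142)*(105760 + 127372) = (-565)² + (256 + 112142)*(105760 + 127372) = 319225 + 112398*233132 = 319225 + 26203570536 = 26203889761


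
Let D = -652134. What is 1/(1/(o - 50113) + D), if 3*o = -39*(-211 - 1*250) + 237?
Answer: -44041/28720633495 ≈ -1.5334e-6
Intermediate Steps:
o = 6072 (o = (-39*(-211 - 1*250) + 237)/3 = (-39*(-211 - 250) + 237)/3 = (-39*(-461) + 237)/3 = (17979 + 237)/3 = (⅓)*18216 = 6072)
1/(1/(o - 50113) + D) = 1/(1/(6072 - 50113) - 652134) = 1/(1/(-44041) - 652134) = 1/(-1/44041 - 652134) = 1/(-28720633495/44041) = -44041/28720633495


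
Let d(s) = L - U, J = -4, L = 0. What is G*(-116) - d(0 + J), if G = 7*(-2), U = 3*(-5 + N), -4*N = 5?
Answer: 6421/4 ≈ 1605.3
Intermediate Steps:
N = -5/4 (N = -¼*5 = -5/4 ≈ -1.2500)
U = -75/4 (U = 3*(-5 - 5/4) = 3*(-25/4) = -75/4 ≈ -18.750)
d(s) = 75/4 (d(s) = 0 - 1*(-75/4) = 0 + 75/4 = 75/4)
G = -14
G*(-116) - d(0 + J) = -14*(-116) - 1*75/4 = 1624 - 75/4 = 6421/4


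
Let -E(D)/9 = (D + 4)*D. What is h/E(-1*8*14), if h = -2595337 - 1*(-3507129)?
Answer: -8141/972 ≈ -8.3755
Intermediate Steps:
h = 911792 (h = -2595337 + 3507129 = 911792)
E(D) = -9*D*(4 + D) (E(D) = -9*(D + 4)*D = -9*(4 + D)*D = -9*D*(4 + D))
h/E(-1*8*14) = 911792/((-9*-1*8*14*(4 - 1*8*14))) = 911792/((-9*(-8*14)*(4 - 8*14))) = 911792/((-9*(-112)*(4 - 112))) = 911792/((-9*(-112)*(-108))) = 911792/(-108864) = 911792*(-1/108864) = -8141/972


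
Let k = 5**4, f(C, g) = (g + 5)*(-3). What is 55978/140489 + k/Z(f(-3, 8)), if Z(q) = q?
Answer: -85622483/5479071 ≈ -15.627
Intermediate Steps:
f(C, g) = -15 - 3*g (f(C, g) = (5 + g)*(-3) = -15 - 3*g)
k = 625
55978/140489 + k/Z(f(-3, 8)) = 55978/140489 + 625/(-15 - 3*8) = 55978*(1/140489) + 625/(-15 - 24) = 55978/140489 + 625/(-39) = 55978/140489 + 625*(-1/39) = 55978/140489 - 625/39 = -85622483/5479071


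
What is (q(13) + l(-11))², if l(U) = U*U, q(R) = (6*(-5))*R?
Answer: 72361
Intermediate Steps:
q(R) = -30*R
l(U) = U²
(q(13) + l(-11))² = (-30*13 + (-11)²)² = (-390 + 121)² = (-269)² = 72361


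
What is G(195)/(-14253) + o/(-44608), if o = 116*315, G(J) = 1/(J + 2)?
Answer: -25649638687/31313042832 ≈ -0.81914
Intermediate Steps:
G(J) = 1/(2 + J)
o = 36540
G(195)/(-14253) + o/(-44608) = 1/((2 + 195)*(-14253)) + 36540/(-44608) = -1/14253/197 + 36540*(-1/44608) = (1/197)*(-1/14253) - 9135/11152 = -1/2807841 - 9135/11152 = -25649638687/31313042832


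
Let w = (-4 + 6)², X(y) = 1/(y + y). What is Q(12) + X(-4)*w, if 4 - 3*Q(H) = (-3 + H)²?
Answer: -157/6 ≈ -26.167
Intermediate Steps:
X(y) = 1/(2*y)
Q(H) = 4/3 - (-3 + H)²/3
w = 4 (w = 2² = 4)
Q(12) + X(-4)*w = (4/3 - (-3 + 12)²/3) + ((½)/(-4))*4 = (4/3 - ⅓*9²) + ((½)*(-¼))*4 = (4/3 - ⅓*81) - ⅛*4 = (4/3 - 27) - ½ = -77/3 - ½ = -157/6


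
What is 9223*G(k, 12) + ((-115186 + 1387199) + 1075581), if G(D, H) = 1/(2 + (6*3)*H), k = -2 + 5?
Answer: 511784715/218 ≈ 2.3476e+6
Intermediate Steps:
k = 3
G(D, H) = 1/(2 + 18*H)
9223*G(k, 12) + ((-115186 + 1387199) + 1075581) = 9223*(1/(2*(1 + 9*12))) + ((-115186 + 1387199) + 1075581) = 9223*(1/(2*(1 + 108))) + (1272013 + 1075581) = 9223*((½)/109) + 2347594 = 9223*((½)*(1/109)) + 2347594 = 9223*(1/218) + 2347594 = 9223/218 + 2347594 = 511784715/218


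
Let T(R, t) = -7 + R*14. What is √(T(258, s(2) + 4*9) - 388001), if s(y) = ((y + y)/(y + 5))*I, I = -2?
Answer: 2*I*√96099 ≈ 620.0*I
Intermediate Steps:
s(y) = -4*y/(5 + y) (s(y) = ((y + y)/(y + 5))*(-2) = ((2*y)/(5 + y))*(-2) = (2*y/(5 + y))*(-2) = -4*y/(5 + y))
T(R, t) = -7 + 14*R
√(T(258, s(2) + 4*9) - 388001) = √((-7 + 14*258) - 388001) = √((-7 + 3612) - 388001) = √(3605 - 388001) = √(-384396) = 2*I*√96099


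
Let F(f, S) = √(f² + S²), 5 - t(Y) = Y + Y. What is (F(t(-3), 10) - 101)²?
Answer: (101 - √221)² ≈ 7419.1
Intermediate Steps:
t(Y) = 5 - 2*Y (t(Y) = 5 - (Y + Y) = 5 - 2*Y)
F(f, S) = √(S² + f²)
(F(t(-3), 10) - 101)² = (√(10² + (5 - 2*(-3))²) - 101)² = (√(100 + (5 + 6)²) - 101)² = (√(100 + 11²) - 101)² = (√(100 + 121) - 101)² = (√221 - 101)² = (-101 + √221)²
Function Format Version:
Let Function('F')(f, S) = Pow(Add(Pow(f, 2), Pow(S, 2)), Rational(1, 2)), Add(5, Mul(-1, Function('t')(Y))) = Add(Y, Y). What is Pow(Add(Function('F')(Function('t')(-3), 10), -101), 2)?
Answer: Pow(Add(101, Mul(-1, Pow(221, Rational(1, 2)))), 2) ≈ 7419.1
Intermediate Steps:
Function('t')(Y) = Add(5, Mul(-2, Y)) (Function('t')(Y) = Add(5, Mul(-1, Add(Y, Y))) = Add(5, Mul(-1, Mul(2, Y))) = Add(5, Mul(-2, Y)))
Function('F')(f, S) = Pow(Add(Pow(S, 2), Pow(f, 2)), Rational(1, 2))
Pow(Add(Function('F')(Function('t')(-3), 10), -101), 2) = Pow(Add(Pow(Add(Pow(10, 2), Pow(Add(5, Mul(-2, -3)), 2)), Rational(1, 2)), -101), 2) = Pow(Add(Pow(Add(100, Pow(Add(5, 6), 2)), Rational(1, 2)), -101), 2) = Pow(Add(Pow(Add(100, Pow(11, 2)), Rational(1, 2)), -101), 2) = Pow(Add(Pow(Add(100, 121), Rational(1, 2)), -101), 2) = Pow(Add(Pow(221, Rational(1, 2)), -101), 2) = Pow(Add(-101, Pow(221, Rational(1, 2))), 2)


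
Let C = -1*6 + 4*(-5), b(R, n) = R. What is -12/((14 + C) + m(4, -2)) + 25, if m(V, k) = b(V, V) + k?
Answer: 131/5 ≈ 26.200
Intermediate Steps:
C = -26 (C = -6 - 20 = -26)
m(V, k) = V + k
-12/((14 + C) + m(4, -2)) + 25 = -12/((14 - 26) + (4 - 2)) + 25 = -12/(-12 + 2) + 25 = -12/(-10) + 25 = -12*(-1/10) + 25 = 6/5 + 25 = 131/5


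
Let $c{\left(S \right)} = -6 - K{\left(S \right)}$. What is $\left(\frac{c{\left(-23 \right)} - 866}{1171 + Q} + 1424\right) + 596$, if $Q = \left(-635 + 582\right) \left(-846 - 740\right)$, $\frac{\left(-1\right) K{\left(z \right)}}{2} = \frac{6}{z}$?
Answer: $\frac{3959719272}{1960267} \approx 2020.0$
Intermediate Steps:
$K{\left(z \right)} = - \frac{12}{z}$ ($K{\left(z \right)} = - 2 \frac{6}{z} = - \frac{12}{z}$)
$Q = 84058$ ($Q = \left(-53\right) \left(-1586\right) = 84058$)
$c{\left(S \right)} = -6 + \frac{12}{S}$ ($c{\left(S \right)} = -6 - - \frac{12}{S} = -6 + \frac{12}{S}$)
$\left(\frac{c{\left(-23 \right)} - 866}{1171 + Q} + 1424\right) + 596 = \left(\frac{\left(-6 + \frac{12}{-23}\right) - 866}{1171 + 84058} + 1424\right) + 596 = \left(\frac{\left(-6 + 12 \left(- \frac{1}{23}\right)\right) - 866}{85229} + 1424\right) + 596 = \left(\left(\left(-6 - \frac{12}{23}\right) - 866\right) \frac{1}{85229} + 1424\right) + 596 = \left(\left(- \frac{150}{23} - 866\right) \frac{1}{85229} + 1424\right) + 596 = \left(\left(- \frac{20068}{23}\right) \frac{1}{85229} + 1424\right) + 596 = \left(- \frac{20068}{1960267} + 1424\right) + 596 = \frac{2791400140}{1960267} + 596 = \frac{3959719272}{1960267}$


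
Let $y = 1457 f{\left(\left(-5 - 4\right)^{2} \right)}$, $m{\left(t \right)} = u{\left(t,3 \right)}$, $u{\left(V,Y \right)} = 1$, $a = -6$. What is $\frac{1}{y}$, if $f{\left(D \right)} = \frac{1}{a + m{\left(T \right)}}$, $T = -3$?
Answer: $- \frac{5}{1457} \approx -0.0034317$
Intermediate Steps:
$m{\left(t \right)} = 1$
$f{\left(D \right)} = - \frac{1}{5}$ ($f{\left(D \right)} = \frac{1}{-6 + 1} = \frac{1}{-5} = - \frac{1}{5}$)
$y = - \frac{1457}{5}$ ($y = 1457 \left(- \frac{1}{5}\right) = - \frac{1457}{5} \approx -291.4$)
$\frac{1}{y} = \frac{1}{- \frac{1457}{5}} = - \frac{5}{1457}$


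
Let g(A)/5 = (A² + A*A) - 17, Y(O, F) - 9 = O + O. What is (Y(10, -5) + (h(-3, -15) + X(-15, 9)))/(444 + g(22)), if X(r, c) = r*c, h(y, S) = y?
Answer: -109/5199 ≈ -0.020966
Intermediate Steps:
X(r, c) = c*r
Y(O, F) = 9 + 2*O (Y(O, F) = 9 + (O + O) = 9 + 2*O)
g(A) = -85 + 10*A² (g(A) = 5*((A² + A*A) - 17) = 5*((A² + A²) - 17) = 5*(2*A² - 17) = 5*(-17 + 2*A²) = -85 + 10*A²)
(Y(10, -5) + (h(-3, -15) + X(-15, 9)))/(444 + g(22)) = ((9 + 2*10) + (-3 + 9*(-15)))/(444 + (-85 + 10*22²)) = ((9 + 20) + (-3 - 135))/(444 + (-85 + 10*484)) = (29 - 138)/(444 + (-85 + 4840)) = -109/(444 + 4755) = -109/5199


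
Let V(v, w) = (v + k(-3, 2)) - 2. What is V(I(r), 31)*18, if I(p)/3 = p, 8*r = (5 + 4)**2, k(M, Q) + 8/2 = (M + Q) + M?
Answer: 1467/4 ≈ 366.75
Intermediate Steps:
k(M, Q) = -4 + Q + 2*M (k(M, Q) = -4 + ((M + Q) + M) = -4 + (Q + 2*M) = -4 + Q + 2*M)
r = 81/8 (r = (5 + 4)**2/8 = (1/8)*9**2 = (1/8)*81 = 81/8 ≈ 10.125)
I(p) = 3*p
V(v, w) = -10 + v (V(v, w) = (v + (-4 + 2 + 2*(-3))) - 2 = (v + (-4 + 2 - 6)) - 2 = (v - 8) - 2 = (-8 + v) - 2 = -10 + v)
V(I(r), 31)*18 = (-10 + 3*(81/8))*18 = (-10 + 243/8)*18 = (163/8)*18 = 1467/4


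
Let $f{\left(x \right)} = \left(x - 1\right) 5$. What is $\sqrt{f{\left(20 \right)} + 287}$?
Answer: $\sqrt{382} \approx 19.545$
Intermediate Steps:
$f{\left(x \right)} = -5 + 5 x$ ($f{\left(x \right)} = \left(-1 + x\right) 5 = -5 + 5 x$)
$\sqrt{f{\left(20 \right)} + 287} = \sqrt{\left(-5 + 5 \cdot 20\right) + 287} = \sqrt{\left(-5 + 100\right) + 287} = \sqrt{95 + 287} = \sqrt{382}$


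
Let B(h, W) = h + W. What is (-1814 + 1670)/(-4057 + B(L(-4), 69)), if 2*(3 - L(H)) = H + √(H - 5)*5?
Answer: 2294208/63457381 - 4320*I/63457381 ≈ 0.036153 - 6.8077e-5*I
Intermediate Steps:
L(H) = 3 - 5*√(-5 + H)/2 - H/2 (L(H) = 3 - (H + √(H - 5)*5)/2 = 3 - (H + √(-5 + H)*5)/2 = 3 - (H + 5*√(-5 + H))/2 = 3 + (-5*√(-5 + H)/2 - H/2) = 3 - 5*√(-5 + H)/2 - H/2)
B(h, W) = W + h
(-1814 + 1670)/(-4057 + B(L(-4), 69)) = (-1814 + 1670)/(-4057 + (69 + (3 - 5*√(-5 - 4)/2 - ½*(-4)))) = -144/(-4057 + (69 + (3 - 15*I/2 + 2))) = -144/(-4057 + (69 + (5 - 15*I/2))) = -144/(-4057 + (74 - 15*I/2)) = -144*4*(-3983 + 15*I/2)/63457381 = -576*(-3983 + 15*I/2)/63457381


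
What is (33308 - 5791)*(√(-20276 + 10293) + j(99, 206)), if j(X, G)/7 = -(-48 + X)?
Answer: -9823569 + 27517*I*√9983 ≈ -9.8236e+6 + 2.7494e+6*I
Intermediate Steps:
j(X, G) = 336 - 7*X (j(X, G) = 7*(-(-48 + X)) = 7*(48 - X) = 336 - 7*X)
(33308 - 5791)*(√(-20276 + 10293) + j(99, 206)) = (33308 - 5791)*(√(-20276 + 10293) + (336 - 7*99)) = 27517*(√(-9983) + (336 - 693)) = 27517*(I*√9983 - 357) = 27517*(-357 + I*√9983) = -9823569 + 27517*I*√9983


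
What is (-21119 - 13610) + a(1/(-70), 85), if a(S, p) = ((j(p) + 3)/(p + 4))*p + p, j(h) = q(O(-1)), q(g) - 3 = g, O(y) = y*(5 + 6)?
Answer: -3083741/89 ≈ -34649.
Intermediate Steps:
O(y) = 11*y (O(y) = y*11 = 11*y)
q(g) = 3 + g
j(h) = -8 (j(h) = 3 + 11*(-1) = 3 - 11 = -8)
a(S, p) = p - 5*p/(4 + p) (a(S, p) = ((-8 + 3)/(p + 4))*p + p = (-5/(4 + p))*p + p = -5*p/(4 + p) + p = p - 5*p/(4 + p))
(-21119 - 13610) + a(1/(-70), 85) = (-21119 - 13610) + 85*(-1 + 85)/(4 + 85) = -34729 + 85*84/89 = -34729 + 85*(1/89)*84 = -34729 + 7140/89 = -3083741/89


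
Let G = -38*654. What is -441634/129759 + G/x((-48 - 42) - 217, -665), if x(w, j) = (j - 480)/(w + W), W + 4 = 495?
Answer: 592852131982/148574055 ≈ 3990.3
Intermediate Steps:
W = 491 (W = -4 + 495 = 491)
x(w, j) = (-480 + j)/(491 + w) (x(w, j) = (j - 480)/(w + 491) = (-480 + j)/(491 + w))
G = -24852
-441634/129759 + G/x((-48 - 42) - 217, -665) = -441634/129759 - 24852*(491 + ((-48 - 42) - 217))/(-480 - 665) = -441634*1/129759 - 24852/(-1145/(491 + (-90 - 217))) = -441634/129759 - 24852/(-1145/(491 - 307)) = -441634/129759 - 24852/(-1145/184) = -441634/129759 - 24852*(-184/1145) = -441634/129759 + 4572768/1145 = 592852131982/148574055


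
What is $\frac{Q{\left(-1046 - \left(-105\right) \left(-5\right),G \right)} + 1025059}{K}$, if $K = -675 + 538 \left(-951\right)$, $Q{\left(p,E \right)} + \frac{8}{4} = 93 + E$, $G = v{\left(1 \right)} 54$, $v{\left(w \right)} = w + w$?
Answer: $- \frac{1025258}{512313} \approx -2.0012$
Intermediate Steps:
$v{\left(w \right)} = 2 w$
$G = 108$ ($G = 2 \cdot 1 \cdot 54 = 2 \cdot 54 = 108$)
$Q{\left(p,E \right)} = 91 + E$ ($Q{\left(p,E \right)} = -2 + \left(93 + E\right) = 91 + E$)
$K = -512313$ ($K = -675 - 511638 = -512313$)
$\frac{Q{\left(-1046 - \left(-105\right) \left(-5\right),G \right)} + 1025059}{K} = \frac{\left(91 + 108\right) + 1025059}{-512313} = \left(199 + 1025059\right) \left(- \frac{1}{512313}\right) = 1025258 \left(- \frac{1}{512313}\right) = - \frac{1025258}{512313}$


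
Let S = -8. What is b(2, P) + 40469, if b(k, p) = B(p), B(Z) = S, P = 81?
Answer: 40461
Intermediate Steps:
B(Z) = -8
b(k, p) = -8
b(2, P) + 40469 = -8 + 40469 = 40461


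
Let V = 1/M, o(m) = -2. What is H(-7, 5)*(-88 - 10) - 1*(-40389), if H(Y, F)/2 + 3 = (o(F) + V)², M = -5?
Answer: 1000709/25 ≈ 40028.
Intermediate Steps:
V = -⅕ (V = 1/(-5) = -⅕ ≈ -0.20000)
H(Y, F) = 92/25 (H(Y, F) = -6 + 2*(-2 - ⅕)² = -6 + 2*(-11/5)² = -6 + 2*(121/25) = -6 + 242/25 = 92/25)
H(-7, 5)*(-88 - 10) - 1*(-40389) = 92*(-88 - 10)/25 - 1*(-40389) = (92/25)*(-98) + 40389 = -9016/25 + 40389 = 1000709/25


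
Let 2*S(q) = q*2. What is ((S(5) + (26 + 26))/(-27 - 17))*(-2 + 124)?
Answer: -3477/22 ≈ -158.05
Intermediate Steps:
S(q) = q (S(q) = (q*2)/2 = (2*q)/2 = q)
((S(5) + (26 + 26))/(-27 - 17))*(-2 + 124) = ((5 + (26 + 26))/(-27 - 17))*(-2 + 124) = ((5 + 52)/(-44))*122 = (57*(-1/44))*122 = -57/44*122 = -3477/22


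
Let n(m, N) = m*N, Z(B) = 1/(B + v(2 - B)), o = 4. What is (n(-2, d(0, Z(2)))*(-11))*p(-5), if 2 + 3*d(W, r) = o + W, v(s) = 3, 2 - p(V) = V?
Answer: 308/3 ≈ 102.67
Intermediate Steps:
p(V) = 2 - V
Z(B) = 1/(3 + B) (Z(B) = 1/(B + 3) = 1/(3 + B))
d(W, r) = ⅔ + W/3 (d(W, r) = -⅔ + (4 + W)/3 = -⅔ + (4/3 + W/3) = ⅔ + W/3)
n(m, N) = N*m
(n(-2, d(0, Z(2)))*(-11))*p(-5) = (((⅔ + (⅓)*0)*(-2))*(-11))*(2 - 1*(-5)) = (((⅔ + 0)*(-2))*(-11))*(2 + 5) = (((⅔)*(-2))*(-11))*7 = -4/3*(-11)*7 = (44/3)*7 = 308/3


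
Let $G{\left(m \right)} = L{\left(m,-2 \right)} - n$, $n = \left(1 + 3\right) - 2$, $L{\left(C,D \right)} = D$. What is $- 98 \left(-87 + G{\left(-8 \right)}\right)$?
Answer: $8918$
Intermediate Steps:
$n = 2$ ($n = 4 - 2 = 2$)
$G{\left(m \right)} = -4$ ($G{\left(m \right)} = -2 - 2 = -4$)
$- 98 \left(-87 + G{\left(-8 \right)}\right) = - 98 \left(-87 - 4\right) = \left(-98\right) \left(-91\right) = 8918$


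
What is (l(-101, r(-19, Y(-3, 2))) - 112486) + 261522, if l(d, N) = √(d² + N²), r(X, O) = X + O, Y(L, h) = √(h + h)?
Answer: 149036 + √10490 ≈ 1.4914e+5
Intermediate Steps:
Y(L, h) = √2*√h (Y(L, h) = √(2*h) = √2*√h)
r(X, O) = O + X
l(d, N) = √(N² + d²)
(l(-101, r(-19, Y(-3, 2))) - 112486) + 261522 = (√((√2*√2 - 19)² + (-101)²) - 112486) + 261522 = (√((2 - 19)² + 10201) - 112486) + 261522 = (√((-17)² + 10201) - 112486) + 261522 = (√(289 + 10201) - 112486) + 261522 = (√10490 - 112486) + 261522 = (-112486 + √10490) + 261522 = 149036 + √10490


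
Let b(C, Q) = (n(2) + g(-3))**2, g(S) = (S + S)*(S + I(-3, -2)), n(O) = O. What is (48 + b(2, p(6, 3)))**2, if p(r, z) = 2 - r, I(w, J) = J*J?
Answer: 4096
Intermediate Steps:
I(w, J) = J**2
g(S) = 2*S*(4 + S) (g(S) = (S + S)*(S + (-2)**2) = (2*S)*(S + 4) = (2*S)*(4 + S) = 2*S*(4 + S))
b(C, Q) = 16 (b(C, Q) = (2 + 2*(-3)*(4 - 3))**2 = (2 + 2*(-3)*1)**2 = (2 - 6)**2 = (-4)**2 = 16)
(48 + b(2, p(6, 3)))**2 = (48 + 16)**2 = 64**2 = 4096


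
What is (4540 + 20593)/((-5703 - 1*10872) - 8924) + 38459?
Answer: 980640908/25499 ≈ 38458.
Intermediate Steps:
(4540 + 20593)/((-5703 - 1*10872) - 8924) + 38459 = 25133/((-5703 - 10872) - 8924) + 38459 = 25133/(-16575 - 8924) + 38459 = 25133/(-25499) + 38459 = 25133*(-1/25499) + 38459 = -25133/25499 + 38459 = 980640908/25499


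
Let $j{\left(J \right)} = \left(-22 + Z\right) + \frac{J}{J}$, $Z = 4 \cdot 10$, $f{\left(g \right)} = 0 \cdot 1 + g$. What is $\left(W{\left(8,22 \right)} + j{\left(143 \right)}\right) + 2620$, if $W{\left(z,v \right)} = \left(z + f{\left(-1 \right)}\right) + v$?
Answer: $2668$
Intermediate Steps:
$f{\left(g \right)} = g$ ($f{\left(g \right)} = 0 + g = g$)
$Z = 40$
$W{\left(z,v \right)} = -1 + v + z$ ($W{\left(z,v \right)} = \left(z - 1\right) + v = \left(-1 + z\right) + v = -1 + v + z$)
$j{\left(J \right)} = 19$ ($j{\left(J \right)} = \left(-22 + 40\right) + \frac{J}{J} = 18 + 1 = 19$)
$\left(W{\left(8,22 \right)} + j{\left(143 \right)}\right) + 2620 = \left(\left(-1 + 22 + 8\right) + 19\right) + 2620 = \left(29 + 19\right) + 2620 = 48 + 2620 = 2668$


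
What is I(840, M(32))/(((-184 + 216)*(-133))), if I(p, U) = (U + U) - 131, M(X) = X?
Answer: 67/4256 ≈ 0.015742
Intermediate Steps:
I(p, U) = -131 + 2*U (I(p, U) = 2*U - 131 = -131 + 2*U)
I(840, M(32))/(((-184 + 216)*(-133))) = (-131 + 2*32)/(((-184 + 216)*(-133))) = (-131 + 64)/((32*(-133))) = -67/(-4256) = -67*(-1/4256) = 67/4256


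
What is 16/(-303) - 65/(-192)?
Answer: 1847/6464 ≈ 0.28574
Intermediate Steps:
16/(-303) - 65/(-192) = 16*(-1/303) - 65*(-1/192) = -16/303 + 65/192 = 1847/6464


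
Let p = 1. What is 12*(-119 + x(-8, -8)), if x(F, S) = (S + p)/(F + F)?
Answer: -5691/4 ≈ -1422.8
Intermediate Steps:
x(F, S) = (1 + S)/(2*F) (x(F, S) = (S + 1)/(F + F) = (1 + S)/((2*F)) = (1 + S)*(1/(2*F)) = (1 + S)/(2*F))
12*(-119 + x(-8, -8)) = 12*(-119 + (½)*(1 - 8)/(-8)) = 12*(-119 + (½)*(-⅛)*(-7)) = 12*(-119 + 7/16) = 12*(-1897/16) = -5691/4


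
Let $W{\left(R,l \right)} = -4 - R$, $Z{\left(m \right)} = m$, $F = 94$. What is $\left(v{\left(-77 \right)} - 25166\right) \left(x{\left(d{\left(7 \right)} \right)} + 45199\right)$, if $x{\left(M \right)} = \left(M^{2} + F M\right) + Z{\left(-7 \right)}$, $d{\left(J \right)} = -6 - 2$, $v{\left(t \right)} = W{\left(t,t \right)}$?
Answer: $-1116738872$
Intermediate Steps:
$v{\left(t \right)} = -4 - t$
$d{\left(J \right)} = -8$
$x{\left(M \right)} = -7 + M^{2} + 94 M$ ($x{\left(M \right)} = \left(M^{2} + 94 M\right) - 7 = -7 + M^{2} + 94 M$)
$\left(v{\left(-77 \right)} - 25166\right) \left(x{\left(d{\left(7 \right)} \right)} + 45199\right) = \left(\left(-4 - -77\right) - 25166\right) \left(\left(-7 + \left(-8\right)^{2} + 94 \left(-8\right)\right) + 45199\right) = \left(\left(-4 + 77\right) - 25166\right) \left(\left(-7 + 64 - 752\right) + 45199\right) = \left(73 - 25166\right) \left(-695 + 45199\right) = \left(-25093\right) 44504 = -1116738872$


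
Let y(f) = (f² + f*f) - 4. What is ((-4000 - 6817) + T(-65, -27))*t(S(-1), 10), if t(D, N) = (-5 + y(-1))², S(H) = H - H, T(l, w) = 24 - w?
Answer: -527534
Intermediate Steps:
y(f) = -4 + 2*f² (y(f) = (f² + f²) - 4 = 2*f² - 4 = -4 + 2*f²)
S(H) = 0
t(D, N) = 49 (t(D, N) = (-5 + (-4 + 2*(-1)²))² = (-5 + (-4 + 2*1))² = (-5 + (-4 + 2))² = (-5 - 2)² = (-7)² = 49)
((-4000 - 6817) + T(-65, -27))*t(S(-1), 10) = ((-4000 - 6817) + (24 - 1*(-27)))*49 = (-10817 + (24 + 27))*49 = (-10817 + 51)*49 = -10766*49 = -527534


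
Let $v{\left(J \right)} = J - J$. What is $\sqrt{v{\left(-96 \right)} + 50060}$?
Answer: $2 \sqrt{12515} \approx 223.74$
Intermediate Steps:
$v{\left(J \right)} = 0$
$\sqrt{v{\left(-96 \right)} + 50060} = \sqrt{0 + 50060} = \sqrt{50060} = 2 \sqrt{12515}$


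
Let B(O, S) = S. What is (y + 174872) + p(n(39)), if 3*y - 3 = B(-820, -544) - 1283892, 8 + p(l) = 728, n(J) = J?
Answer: -757657/3 ≈ -2.5255e+5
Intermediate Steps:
p(l) = 720 (p(l) = -8 + 728 = 720)
y = -1284433/3 (y = 1 + (-544 - 1283892)/3 = 1 + (⅓)*(-1284436) = 1 - 1284436/3 = -1284433/3 ≈ -4.2814e+5)
(y + 174872) + p(n(39)) = (-1284433/3 + 174872) + 720 = -759817/3 + 720 = -757657/3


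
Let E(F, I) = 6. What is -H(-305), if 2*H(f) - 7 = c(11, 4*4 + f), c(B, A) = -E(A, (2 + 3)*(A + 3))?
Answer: -½ ≈ -0.50000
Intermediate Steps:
c(B, A) = -6 (c(B, A) = -1*6 = -6)
H(f) = ½ (H(f) = 7/2 + (½)*(-6) = 7/2 - 3 = ½)
-H(-305) = -1*½ = -½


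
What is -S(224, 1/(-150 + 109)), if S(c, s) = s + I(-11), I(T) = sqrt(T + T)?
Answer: 1/41 - I*sqrt(22) ≈ 0.02439 - 4.6904*I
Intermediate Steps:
I(T) = sqrt(2)*sqrt(T) (I(T) = sqrt(2*T) = sqrt(2)*sqrt(T))
S(c, s) = s + I*sqrt(22) (S(c, s) = s + sqrt(2)*sqrt(-11) = s + sqrt(2)*(I*sqrt(11)) = s + I*sqrt(22))
-S(224, 1/(-150 + 109)) = -(1/(-150 + 109) + I*sqrt(22)) = -(1/(-41) + I*sqrt(22)) = -(-1/41 + I*sqrt(22)) = 1/41 - I*sqrt(22)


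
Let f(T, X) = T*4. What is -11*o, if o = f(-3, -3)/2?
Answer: 66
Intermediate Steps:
f(T, X) = 4*T
o = -6 (o = (4*(-3))/2 = -12*½ = -6)
-11*o = -11*(-6) = 66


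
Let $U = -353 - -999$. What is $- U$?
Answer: $-646$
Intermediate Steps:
$U = 646$ ($U = -353 + 999 = 646$)
$- U = \left(-1\right) 646 = -646$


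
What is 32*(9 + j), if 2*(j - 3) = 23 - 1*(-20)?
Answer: 1072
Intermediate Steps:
j = 49/2 (j = 3 + (23 - 1*(-20))/2 = 3 + (23 + 20)/2 = 3 + (1/2)*43 = 3 + 43/2 = 49/2 ≈ 24.500)
32*(9 + j) = 32*(9 + 49/2) = 32*(67/2) = 1072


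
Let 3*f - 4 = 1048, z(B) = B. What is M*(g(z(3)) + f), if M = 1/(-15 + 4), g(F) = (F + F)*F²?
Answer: -1214/33 ≈ -36.788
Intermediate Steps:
f = 1052/3 (f = 4/3 + (⅓)*1048 = 4/3 + 1048/3 = 1052/3 ≈ 350.67)
g(F) = 2*F³ (g(F) = (2*F)*F² = 2*F³)
M = -1/11 (M = 1/(-11) = -1/11 ≈ -0.090909)
M*(g(z(3)) + f) = -(2*3³ + 1052/3)/11 = -(2*27 + 1052/3)/11 = -(54 + 1052/3)/11 = -1/11*1214/3 = -1214/33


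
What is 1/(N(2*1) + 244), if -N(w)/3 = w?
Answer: 1/238 ≈ 0.0042017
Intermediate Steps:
N(w) = -3*w
1/(N(2*1) + 244) = 1/(-6 + 244) = 1/238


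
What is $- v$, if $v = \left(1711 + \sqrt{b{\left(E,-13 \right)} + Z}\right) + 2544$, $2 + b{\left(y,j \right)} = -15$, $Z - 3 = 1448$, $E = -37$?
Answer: $-4255 - \sqrt{1434} \approx -4292.9$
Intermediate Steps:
$Z = 1451$ ($Z = 3 + 1448 = 1451$)
$b{\left(y,j \right)} = -17$ ($b{\left(y,j \right)} = -2 - 15 = -17$)
$v = 4255 + \sqrt{1434}$ ($v = \left(1711 + \sqrt{-17 + 1451}\right) + 2544 = \left(1711 + \sqrt{1434}\right) + 2544 = 4255 + \sqrt{1434} \approx 4292.9$)
$- v = - (4255 + \sqrt{1434}) = -4255 - \sqrt{1434}$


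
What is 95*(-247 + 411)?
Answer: 15580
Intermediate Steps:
95*(-247 + 411) = 95*164 = 15580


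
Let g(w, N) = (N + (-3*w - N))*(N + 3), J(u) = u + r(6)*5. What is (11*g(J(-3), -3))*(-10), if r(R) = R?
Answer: 0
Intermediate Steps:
J(u) = 30 + u (J(u) = u + 6*5 = u + 30 = 30 + u)
g(w, N) = -3*w*(3 + N) (g(w, N) = (N + (-N - 3*w))*(3 + N) = (-3*w)*(3 + N) = -3*w*(3 + N))
(11*g(J(-3), -3))*(-10) = (11*(-3*(30 - 3)*(3 - 3)))*(-10) = (11*(-3*27*0))*(-10) = (11*0)*(-10) = 0*(-10) = 0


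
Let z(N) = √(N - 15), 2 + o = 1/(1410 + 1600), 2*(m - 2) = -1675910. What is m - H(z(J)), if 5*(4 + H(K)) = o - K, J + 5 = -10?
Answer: -12611126431/15050 + I*√30/5 ≈ -8.3795e+5 + 1.0954*I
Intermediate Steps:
J = -15 (J = -5 - 10 = -15)
m = -837953 (m = 2 + (½)*(-1675910) = 2 - 837955 = -837953)
o = -6019/3010 (o = -2 + 1/(1410 + 1600) = -2 + 1/3010 = -6019/3010 ≈ -1.9997)
z(N) = √(-15 + N)
H(K) = -66219/15050 - K/5 (H(K) = -4 + (-6019/3010 - K)/5 = -4 + (-6019/15050 - K/5) = -66219/15050 - K/5)
m - H(z(J)) = -837953 - (-66219/15050 - √(-15 - 15)/5) = -837953 - (-66219/15050 - I*√30/5) = -837953 + (66219/15050 + I*√30/5) = -12611126431/15050 + I*√30/5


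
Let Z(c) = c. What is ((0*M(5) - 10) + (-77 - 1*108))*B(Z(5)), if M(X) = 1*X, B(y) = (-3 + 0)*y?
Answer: 2925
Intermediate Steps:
B(y) = -3*y
M(X) = X
((0*M(5) - 10) + (-77 - 1*108))*B(Z(5)) = ((0*5 - 10) + (-77 - 1*108))*(-3*5) = ((0 - 10) + (-77 - 108))*(-15) = (-10 - 185)*(-15) = -195*(-15) = 2925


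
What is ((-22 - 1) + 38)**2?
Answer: 225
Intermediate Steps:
((-22 - 1) + 38)**2 = (-23 + 38)**2 = 15**2 = 225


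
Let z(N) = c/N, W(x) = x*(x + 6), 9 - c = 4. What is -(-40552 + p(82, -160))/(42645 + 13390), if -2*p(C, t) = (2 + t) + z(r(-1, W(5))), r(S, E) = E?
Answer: 127201/176110 ≈ 0.72228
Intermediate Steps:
c = 5 (c = 9 - 1*4 = 9 - 4 = 5)
W(x) = x*(6 + x)
z(N) = 5/N
p(C, t) = -23/22 - t/2 (p(C, t) = -((2 + t) + 5/((5*(6 + 5))))/2 = -((2 + t) + 5/((5*11)))/2 = -((2 + t) + 5/55)/2 = -((2 + t) + 5*(1/55))/2 = -((2 + t) + 1/11)/2 = -(23/11 + t)/2 = -23/22 - t/2)
-(-40552 + p(82, -160))/(42645 + 13390) = -(-40552 + (-23/22 - ½*(-160)))/(42645 + 13390) = -(-40552 + (-23/22 + 80))/56035 = -(-40552 + 1737/22)/56035 = -(-890407)/(22*56035) = -1*(-127201/176110) = 127201/176110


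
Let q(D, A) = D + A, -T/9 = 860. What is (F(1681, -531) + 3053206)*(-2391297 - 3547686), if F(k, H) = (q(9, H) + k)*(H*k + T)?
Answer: 6179236260505749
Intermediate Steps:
T = -7740 (T = -9*860 = -7740)
q(D, A) = A + D
F(k, H) = (-7740 + H*k)*(9 + H + k) (F(k, H) = ((H + 9) + k)*(H*k - 7740) = ((9 + H) + k)*(-7740 + H*k) = (9 + H + k)*(-7740 + H*k) = (-7740 + H*k)*(9 + H + k))
(F(1681, -531) + 3053206)*(-2391297 - 3547686) = ((-69660 - 7740*(-531) - 7740*1681 - 531*1681² - 531*1681*(9 - 531)) + 3053206)*(-2391297 - 3547686) = ((-69660 + 4109940 - 13010940 - 531*2825761 - 531*1681*(-522)) + 3053206)*(-5938983) = ((-69660 + 4109940 - 13010940 - 1500479091 + 465942942) + 3053206)*(-5938983) = (-1043506809 + 3053206)*(-5938983) = -1040453603*(-5938983) = 6179236260505749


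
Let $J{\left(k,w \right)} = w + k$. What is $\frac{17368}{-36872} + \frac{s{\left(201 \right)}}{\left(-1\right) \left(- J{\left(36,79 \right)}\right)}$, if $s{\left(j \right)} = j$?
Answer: $\frac{676744}{530035} \approx 1.2768$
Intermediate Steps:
$J{\left(k,w \right)} = k + w$
$\frac{17368}{-36872} + \frac{s{\left(201 \right)}}{\left(-1\right) \left(- J{\left(36,79 \right)}\right)} = \frac{17368}{-36872} + \frac{201}{\left(-1\right) \left(- (36 + 79)\right)} = 17368 \left(- \frac{1}{36872}\right) + \frac{201}{\left(-1\right) \left(\left(-1\right) 115\right)} = - \frac{2171}{4609} + \frac{201}{\left(-1\right) \left(-115\right)} = - \frac{2171}{4609} + \frac{201}{115} = \frac{676744}{530035}$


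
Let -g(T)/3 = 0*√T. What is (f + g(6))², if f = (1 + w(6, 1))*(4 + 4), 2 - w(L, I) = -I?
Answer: 1024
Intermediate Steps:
w(L, I) = 2 + I (w(L, I) = 2 - (-1)*I = 2 + I)
g(T) = 0 (g(T) = -0*√T = -3*0 = 0)
f = 32 (f = (1 + (2 + 1))*(4 + 4) = (1 + 3)*8 = 4*8 = 32)
(f + g(6))² = (32 + 0)² = 32² = 1024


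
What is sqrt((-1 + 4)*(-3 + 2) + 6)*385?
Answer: 385*sqrt(3) ≈ 666.84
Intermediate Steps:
sqrt((-1 + 4)*(-3 + 2) + 6)*385 = sqrt(3*(-1) + 6)*385 = sqrt(-3 + 6)*385 = sqrt(3)*385 = 385*sqrt(3)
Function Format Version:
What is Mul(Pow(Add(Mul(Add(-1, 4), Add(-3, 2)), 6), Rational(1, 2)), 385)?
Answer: Mul(385, Pow(3, Rational(1, 2))) ≈ 666.84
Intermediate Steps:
Mul(Pow(Add(Mul(Add(-1, 4), Add(-3, 2)), 6), Rational(1, 2)), 385) = Mul(Pow(Add(Mul(3, -1), 6), Rational(1, 2)), 385) = Mul(Pow(Add(-3, 6), Rational(1, 2)), 385) = Mul(Pow(3, Rational(1, 2)), 385) = Mul(385, Pow(3, Rational(1, 2)))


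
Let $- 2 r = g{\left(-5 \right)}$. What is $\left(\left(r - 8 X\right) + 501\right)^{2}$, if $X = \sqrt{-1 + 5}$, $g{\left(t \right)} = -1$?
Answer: $\frac{942841}{4} \approx 2.3571 \cdot 10^{5}$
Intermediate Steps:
$r = \frac{1}{2}$ ($r = \left(- \frac{1}{2}\right) \left(-1\right) = \frac{1}{2} \approx 0.5$)
$X = 2$ ($X = \sqrt{4} = 2$)
$\left(\left(r - 8 X\right) + 501\right)^{2} = \left(\left(\frac{1}{2} - 16\right) + 501\right)^{2} = \left(- \frac{31}{2} + 501\right)^{2} = \left(\frac{971}{2}\right)^{2} = \frac{942841}{4}$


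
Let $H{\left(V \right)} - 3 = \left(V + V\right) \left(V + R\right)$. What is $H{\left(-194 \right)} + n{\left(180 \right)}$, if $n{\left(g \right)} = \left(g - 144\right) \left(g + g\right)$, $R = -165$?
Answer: $152255$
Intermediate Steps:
$n{\left(g \right)} = 2 g \left(-144 + g\right)$ ($n{\left(g \right)} = \left(-144 + g\right) 2 g = 2 g \left(-144 + g\right)$)
$H{\left(V \right)} = 3 + 2 V \left(-165 + V\right)$ ($H{\left(V \right)} = 3 + \left(V + V\right) \left(V - 165\right) = 3 + 2 V \left(-165 + V\right)$)
$H{\left(-194 \right)} + n{\left(180 \right)} = \left(3 - -64020 + 2 \left(-194\right)^{2}\right) + 2 \cdot 180 \left(-144 + 180\right) = \left(3 + 64020 + 2 \cdot 37636\right) + 2 \cdot 180 \cdot 36 = \left(3 + 64020 + 75272\right) + 12960 = 139295 + 12960 = 152255$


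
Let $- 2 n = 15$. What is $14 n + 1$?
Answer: $-104$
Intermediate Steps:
$n = - \frac{15}{2}$ ($n = \left(- \frac{1}{2}\right) 15 = - \frac{15}{2} \approx -7.5$)
$14 n + 1 = 14 \left(- \frac{15}{2}\right) + 1 = -105 + 1 = -104$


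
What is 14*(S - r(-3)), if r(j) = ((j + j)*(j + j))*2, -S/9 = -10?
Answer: 252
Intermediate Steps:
S = 90 (S = -9*(-10) = 90)
r(j) = 8*j² (r(j) = ((2*j)*(2*j))*2 = (4*j²)*2 = 8*j²)
14*(S - r(-3)) = 14*(90 - 8*(-3)²) = 14*(90 - 8*9) = 14*(90 - 1*72) = 14*(90 - 72) = 14*18 = 252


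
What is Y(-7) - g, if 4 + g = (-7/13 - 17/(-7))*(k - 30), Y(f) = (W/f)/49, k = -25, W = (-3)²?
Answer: 481259/4459 ≈ 107.93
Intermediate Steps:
W = 9
Y(f) = 9/(49*f) (Y(f) = (9/f)/49 = (9/f)*(1/49) = 9/(49*f))
g = -9824/91 (g = -4 + (-7/13 - 17/(-7))*(-25 - 30) = -4 + (-7*1/13 - 17*(-⅐))*(-55) = -4 + (-7/13 + 17/7)*(-55) = -4 + (172/91)*(-55) = -4 - 9460/91 = -9824/91 ≈ -107.96)
Y(-7) - g = (9/49)/(-7) - 1*(-9824/91) = (9/49)*(-⅐) + 9824/91 = -9/343 + 9824/91 = 481259/4459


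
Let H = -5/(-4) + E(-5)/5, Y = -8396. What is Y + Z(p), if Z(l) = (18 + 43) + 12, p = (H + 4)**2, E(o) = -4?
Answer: -8323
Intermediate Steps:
H = 9/20 (H = -5/(-4) - 4/5 = -5*(-1/4) - 4*1/5 = 5/4 - 4/5 = 9/20 ≈ 0.45000)
p = 7921/400 (p = (9/20 + 4)**2 = (89/20)**2 = 7921/400 ≈ 19.802)
Z(l) = 73 (Z(l) = 61 + 12 = 73)
Y + Z(p) = -8396 + 73 = -8323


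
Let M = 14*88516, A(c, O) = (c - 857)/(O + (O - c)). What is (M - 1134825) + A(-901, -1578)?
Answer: 235421503/2255 ≈ 1.0440e+5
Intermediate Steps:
A(c, O) = (-857 + c)/(-c + 2*O)
M = 1239224
(M - 1134825) + A(-901, -1578) = (1239224 - 1134825) + (-857 - 901)/(-1*(-901) + 2*(-1578)) = 104399 - 1758/(901 - 3156) = 104399 - 1758/(-2255) = 104399 - 1/2255*(-1758) = 104399 + 1758/2255 = 235421503/2255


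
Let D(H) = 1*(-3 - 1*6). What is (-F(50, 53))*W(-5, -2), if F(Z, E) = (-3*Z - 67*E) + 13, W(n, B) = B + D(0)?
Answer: -40568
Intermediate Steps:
D(H) = -9 (D(H) = 1*(-3 - 6) = 1*(-9) = -9)
W(n, B) = -9 + B (W(n, B) = B - 9 = -9 + B)
F(Z, E) = 13 - 67*E - 3*Z (F(Z, E) = (-67*E - 3*Z) + 13 = 13 - 67*E - 3*Z)
(-F(50, 53))*W(-5, -2) = (-(13 - 67*53 - 3*50))*(-9 - 2) = -(13 - 3551 - 150)*(-11) = -1*(-3688)*(-11) = 3688*(-11) = -40568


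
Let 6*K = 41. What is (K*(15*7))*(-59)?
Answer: -84665/2 ≈ -42333.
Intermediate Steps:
K = 41/6 (K = (1/6)*41 = 41/6 ≈ 6.8333)
(K*(15*7))*(-59) = (41*(15*7)/6)*(-59) = ((41/6)*105)*(-59) = (1435/2)*(-59) = -84665/2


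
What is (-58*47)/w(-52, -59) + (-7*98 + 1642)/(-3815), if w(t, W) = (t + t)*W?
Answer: -8132853/11704420 ≈ -0.69485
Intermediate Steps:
w(t, W) = 2*W*t (w(t, W) = (2*t)*W = 2*W*t)
(-58*47)/w(-52, -59) + (-7*98 + 1642)/(-3815) = (-58*47)/((2*(-59)*(-52))) + (-7*98 + 1642)/(-3815) = -2726/6136 + (-686 + 1642)*(-1/3815) = -2726*1/6136 + 956*(-1/3815) = -1363/3068 - 956/3815 = -8132853/11704420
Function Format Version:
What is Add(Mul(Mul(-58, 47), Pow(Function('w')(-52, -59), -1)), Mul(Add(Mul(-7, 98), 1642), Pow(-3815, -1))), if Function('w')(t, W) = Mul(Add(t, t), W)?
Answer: Rational(-8132853, 11704420) ≈ -0.69485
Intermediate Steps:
Function('w')(t, W) = Mul(2, W, t) (Function('w')(t, W) = Mul(Mul(2, t), W) = Mul(2, W, t))
Add(Mul(Mul(-58, 47), Pow(Function('w')(-52, -59), -1)), Mul(Add(Mul(-7, 98), 1642), Pow(-3815, -1))) = Add(Mul(Mul(-58, 47), Pow(Mul(2, -59, -52), -1)), Mul(Add(Mul(-7, 98), 1642), Pow(-3815, -1))) = Add(Mul(-2726, Pow(6136, -1)), Mul(Add(-686, 1642), Rational(-1, 3815))) = Add(Mul(-2726, Rational(1, 6136)), Mul(956, Rational(-1, 3815))) = Add(Rational(-1363, 3068), Rational(-956, 3815)) = Rational(-8132853, 11704420)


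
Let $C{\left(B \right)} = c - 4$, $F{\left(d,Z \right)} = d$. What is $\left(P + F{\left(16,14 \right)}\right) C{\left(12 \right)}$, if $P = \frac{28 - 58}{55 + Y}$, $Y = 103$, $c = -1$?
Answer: $- \frac{6245}{79} \approx -79.051$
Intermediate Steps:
$P = - \frac{15}{79}$ ($P = \frac{28 - 58}{55 + 103} = - \frac{30}{158} = \left(-30\right) \frac{1}{158} = - \frac{15}{79} \approx -0.18987$)
$C{\left(B \right)} = -5$ ($C{\left(B \right)} = -1 - 4 = -5$)
$\left(P + F{\left(16,14 \right)}\right) C{\left(12 \right)} = \left(- \frac{15}{79} + 16\right) \left(-5\right) = \frac{1249}{79} \left(-5\right) = - \frac{6245}{79}$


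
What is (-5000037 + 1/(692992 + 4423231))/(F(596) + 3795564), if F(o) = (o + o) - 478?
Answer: -12790652150125/9711302408997 ≈ -1.3171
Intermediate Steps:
F(o) = -478 + 2*o (F(o) = 2*o - 478 = -478 + 2*o)
(-5000037 + 1/(692992 + 4423231))/(F(596) + 3795564) = (-5000037 + 1/(692992 + 4423231))/((-478 + 2*596) + 3795564) = (-5000037 + 1/5116223)/((-478 + 1192) + 3795564) = (-5000037 + 1/5116223)/(714 + 3795564) = -25581304300250/5116223/3796278 = -25581304300250/5116223*1/3796278 = -12790652150125/9711302408997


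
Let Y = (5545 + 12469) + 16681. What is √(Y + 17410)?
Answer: √52105 ≈ 228.27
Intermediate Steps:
Y = 34695 (Y = 18014 + 16681 = 34695)
√(Y + 17410) = √(34695 + 17410) = √52105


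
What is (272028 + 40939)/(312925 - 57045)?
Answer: 312967/255880 ≈ 1.2231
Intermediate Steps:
(272028 + 40939)/(312925 - 57045) = 312967/255880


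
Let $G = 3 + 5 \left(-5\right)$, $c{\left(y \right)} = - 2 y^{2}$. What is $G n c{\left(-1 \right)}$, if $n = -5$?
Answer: $-220$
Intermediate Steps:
$G = -22$ ($G = 3 - 25 = -22$)
$G n c{\left(-1 \right)} = \left(-22\right) \left(-5\right) \left(- 2 \left(-1\right)^{2}\right) = 110 \left(\left(-2\right) 1\right) = 110 \left(-2\right) = -220$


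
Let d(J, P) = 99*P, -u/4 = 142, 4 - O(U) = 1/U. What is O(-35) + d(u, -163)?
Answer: -564654/35 ≈ -16133.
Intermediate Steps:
O(U) = 4 - 1/U
u = -568 (u = -4*142 = -568)
O(-35) + d(u, -163) = (4 - 1/(-35)) + 99*(-163) = (4 - 1*(-1/35)) - 16137 = (4 + 1/35) - 16137 = 141/35 - 16137 = -564654/35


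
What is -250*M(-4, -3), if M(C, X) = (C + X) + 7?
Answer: 0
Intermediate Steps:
M(C, X) = 7 + C + X
-250*M(-4, -3) = -250*(7 - 4 - 3) = -250*0 = 0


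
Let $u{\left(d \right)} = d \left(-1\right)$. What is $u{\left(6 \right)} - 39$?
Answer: $-45$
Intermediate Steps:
$u{\left(d \right)} = - d$
$u{\left(6 \right)} - 39 = \left(-1\right) 6 - 39 = -6 - 39 = -45$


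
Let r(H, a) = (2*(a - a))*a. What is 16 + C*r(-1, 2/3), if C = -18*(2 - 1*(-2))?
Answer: 16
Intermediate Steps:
C = -72 (C = -18*(2 + 2) = -18*4 = -72)
r(H, a) = 0 (r(H, a) = (2*0)*a = 0*a = 0)
16 + C*r(-1, 2/3) = 16 - 72*0 = 16 + 0 = 16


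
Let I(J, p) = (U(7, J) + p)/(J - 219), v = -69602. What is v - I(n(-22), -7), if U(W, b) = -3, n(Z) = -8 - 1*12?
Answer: -16634888/239 ≈ -69602.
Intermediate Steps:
n(Z) = -20 (n(Z) = -8 - 12 = -20)
I(J, p) = (-3 + p)/(-219 + J) (I(J, p) = (-3 + p)/(J - 219) = (-3 + p)/(-219 + J))
v - I(n(-22), -7) = -69602 - (-3 - 7)/(-219 - 20) = -69602 - (-10)/(-239) = -69602 - (-1)*(-10)/239 = -69602 - 1*10/239 = -69602 - 10/239 = -16634888/239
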